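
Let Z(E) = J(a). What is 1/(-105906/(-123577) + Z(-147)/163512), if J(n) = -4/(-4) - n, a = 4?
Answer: 6735440808/5772177047 ≈ 1.1669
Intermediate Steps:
J(n) = 1 - n (J(n) = -4*(-¼) - n = 1 - n)
Z(E) = -3 (Z(E) = 1 - 1*4 = 1 - 4 = -3)
1/(-105906/(-123577) + Z(-147)/163512) = 1/(-105906/(-123577) - 3/163512) = 1/(-105906*(-1/123577) - 3*1/163512) = 1/(105906/123577 - 1/54504) = 1/(5772177047/6735440808) = 6735440808/5772177047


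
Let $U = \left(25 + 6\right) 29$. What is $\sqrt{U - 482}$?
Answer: $\sqrt{417} \approx 20.421$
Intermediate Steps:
$U = 899$ ($U = 31 \cdot 29 = 899$)
$\sqrt{U - 482} = \sqrt{899 - 482} = \sqrt{417}$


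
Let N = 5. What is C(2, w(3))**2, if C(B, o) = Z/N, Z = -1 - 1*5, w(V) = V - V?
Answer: 36/25 ≈ 1.4400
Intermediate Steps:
w(V) = 0
Z = -6 (Z = -1 - 5 = -6)
C(B, o) = -6/5
C(2, w(3))**2 = (-6/5)**2 = 36/25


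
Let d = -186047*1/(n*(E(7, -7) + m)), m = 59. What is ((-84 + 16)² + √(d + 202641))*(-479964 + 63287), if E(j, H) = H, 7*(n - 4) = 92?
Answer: -1926714448 - 416677*√492639229290/1560 ≈ -2.1142e+9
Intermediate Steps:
n = 120/7 (n = 4 + (⅐)*92 = 4 + 92/7 = 120/7 ≈ 17.143)
d = -1302329/6240 (d = -186047*7/(120*(-7 + 59)) = -186047/(52*(120/7)) = -186047/6240/7 = -186047*7/6240 = -1302329/6240 ≈ -208.71)
((-84 + 16)² + √(d + 202641))*(-479964 + 63287) = ((-84 + 16)² + √(-1302329/6240 + 202641))*(-479964 + 63287) = ((-68)² + √(1263177511/6240))*(-416677) = (4624 + √492639229290/1560)*(-416677) = -1926714448 - 416677*√492639229290/1560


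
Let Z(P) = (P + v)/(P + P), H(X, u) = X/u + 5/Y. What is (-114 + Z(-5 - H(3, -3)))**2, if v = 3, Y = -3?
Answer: 638401/49 ≈ 13029.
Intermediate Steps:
H(X, u) = -5/3 + X/u (H(X, u) = X/u + 5/(-3) = X/u + 5*(-1/3) = X/u - 5/3 = -5/3 + X/u)
Z(P) = (3 + P)/(2*P) (Z(P) = (P + 3)/(P + P) = (3 + P)/((2*P)) = (3 + P)*(1/(2*P)) = (3 + P)/(2*P))
(-114 + Z(-5 - H(3, -3)))**2 = (-114 + (3 + (-5 - (-5/3 + 3/(-3))))/(2*(-5 - (-5/3 + 3/(-3)))))**2 = (-114 + (3 + (-5 - (-5/3 + 3*(-1/3))))/(2*(-5 - (-5/3 + 3*(-1/3)))))**2 = (-114 + (3 + (-5 - (-5/3 - 1)))/(2*(-5 - (-5/3 - 1))))**2 = (-114 + (3 + (-5 - 1*(-8/3)))/(2*(-5 - 1*(-8/3))))**2 = (-114 + (3 + (-5 + 8/3))/(2*(-5 + 8/3)))**2 = (-114 + (3 - 7/3)/(2*(-7/3)))**2 = (-114 + (1/2)*(-3/7)*(2/3))**2 = (-114 - 1/7)**2 = (-799/7)**2 = 638401/49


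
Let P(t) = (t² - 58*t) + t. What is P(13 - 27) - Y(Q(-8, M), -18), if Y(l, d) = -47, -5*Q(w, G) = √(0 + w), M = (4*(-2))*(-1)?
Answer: 1041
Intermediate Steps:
M = 8 (M = -8*(-1) = 8)
P(t) = t² - 57*t
Q(w, G) = -√w/5 (Q(w, G) = -√(0 + w)/5 = -√w/5)
P(13 - 27) - Y(Q(-8, M), -18) = (13 - 27)*(-57 + (13 - 27)) - 1*(-47) = -14*(-57 - 14) + 47 = -14*(-71) + 47 = 994 + 47 = 1041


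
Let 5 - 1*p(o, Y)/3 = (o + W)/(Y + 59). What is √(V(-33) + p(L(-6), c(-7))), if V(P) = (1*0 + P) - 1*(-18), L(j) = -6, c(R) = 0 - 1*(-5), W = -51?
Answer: 3*√19/8 ≈ 1.6346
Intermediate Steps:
c(R) = 5 (c(R) = 0 + 5 = 5)
p(o, Y) = 15 - 3*(-51 + o)/(59 + Y) (p(o, Y) = 15 - 3*(o - 51)/(Y + 59) = 15 - 3*(-51 + o)/(59 + Y))
V(P) = 18 + P (V(P) = (0 + P) + 18 = P + 18 = 18 + P)
√(V(-33) + p(L(-6), c(-7))) = √((18 - 33) + 3*(346 - 1*(-6) + 5*5)/(59 + 5)) = √(-15 + 3*(346 + 6 + 25)/64) = √(-15 + 3*(1/64)*377) = √(-15 + 1131/64) = √(171/64) = 3*√19/8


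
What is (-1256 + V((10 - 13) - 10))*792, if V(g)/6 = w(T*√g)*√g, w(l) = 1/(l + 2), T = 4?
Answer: 792*(-2509*√13 + 1256*I)/(-I + 2*√13) ≈ -9.9359e+5 + 161.64*I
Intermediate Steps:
w(l) = 1/(2 + l)
V(g) = 6*√g/(2 + 4*√g) (V(g) = 6*(√g/(2 + 4*√g)) = 6*√g/(2 + 4*√g))
(-1256 + V((10 - 13) - 10))*792 = (-1256 + 3*√((10 - 13) - 10)/(1 + 2*√((10 - 13) - 10)))*792 = (-1256 + 3*√(-3 - 10)/(1 + 2*√(-3 - 10)))*792 = (-1256 + 3*√(-13)/(1 + 2*√(-13)))*792 = (-1256 + 3*(I*√13)/(1 + 2*(I*√13)))*792 = (-1256 + 3*(I*√13)/(1 + 2*I*√13))*792 = (-1256 + 3*I*√13/(1 + 2*I*√13))*792 = -994752 + 2376*I*√13/(1 + 2*I*√13)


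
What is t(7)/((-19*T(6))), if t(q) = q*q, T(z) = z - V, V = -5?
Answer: -49/209 ≈ -0.23445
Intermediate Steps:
T(z) = 5 + z (T(z) = z - 1*(-5) = z + 5 = 5 + z)
t(q) = q**2
t(7)/((-19*T(6))) = 7**2/((-19*(5 + 6))) = 49/((-19*11)) = 49/(-209) = 49*(-1/209) = -49/209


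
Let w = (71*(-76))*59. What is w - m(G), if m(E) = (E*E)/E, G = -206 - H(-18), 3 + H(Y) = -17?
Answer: -318178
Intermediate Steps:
H(Y) = -20 (H(Y) = -3 - 17 = -20)
G = -186 (G = -206 - 1*(-20) = -206 + 20 = -186)
w = -318364 (w = -5396*59 = -318364)
m(E) = E (m(E) = E²/E = E)
w - m(G) = -318364 - 1*(-186) = -318364 + 186 = -318178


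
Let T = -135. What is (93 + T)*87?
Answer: -3654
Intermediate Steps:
(93 + T)*87 = (93 - 135)*87 = -42*87 = -3654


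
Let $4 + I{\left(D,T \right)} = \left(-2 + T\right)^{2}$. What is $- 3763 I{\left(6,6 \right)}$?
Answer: $-45156$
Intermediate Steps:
$I{\left(D,T \right)} = -4 + \left(-2 + T\right)^{2}$
$- 3763 I{\left(6,6 \right)} = - 3763 \cdot 6 \left(-4 + 6\right) = - 3763 \cdot 6 \cdot 2 = \left(-3763\right) 12 = -45156$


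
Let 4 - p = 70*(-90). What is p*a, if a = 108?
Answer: 680832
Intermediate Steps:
p = 6304 (p = 4 - 70*(-90) = 4 - 1*(-6300) = 4 + 6300 = 6304)
p*a = 6304*108 = 680832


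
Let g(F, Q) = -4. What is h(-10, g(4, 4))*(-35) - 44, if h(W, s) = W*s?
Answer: -1444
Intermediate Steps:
h(-10, g(4, 4))*(-35) - 44 = -10*(-4)*(-35) - 44 = 40*(-35) - 44 = -1400 - 44 = -1444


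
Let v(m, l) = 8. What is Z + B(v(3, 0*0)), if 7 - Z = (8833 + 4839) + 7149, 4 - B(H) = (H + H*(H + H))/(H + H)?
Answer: -41637/2 ≈ -20819.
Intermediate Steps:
B(H) = 4 - (H + 2*H²)/(2*H) (B(H) = 4 - (H + H*(H + H))/(H + H) = 4 - (H + H*(2*H))/(2*H) = 4 - (H + 2*H²)*1/(2*H) = 4 - (H + 2*H²)/(2*H))
Z = -20814 (Z = 7 - ((8833 + 4839) + 7149) = 7 - (13672 + 7149) = 7 - 1*20821 = 7 - 20821 = -20814)
Z + B(v(3, 0*0)) = -20814 + (7/2 - 1*8) = -20814 + (7/2 - 8) = -20814 - 9/2 = -41637/2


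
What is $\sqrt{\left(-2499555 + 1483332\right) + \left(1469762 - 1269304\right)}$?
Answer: $i \sqrt{815765} \approx 903.2 i$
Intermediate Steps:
$\sqrt{\left(-2499555 + 1483332\right) + \left(1469762 - 1269304\right)} = \sqrt{-1016223 + 200458} = \sqrt{-815765} = i \sqrt{815765}$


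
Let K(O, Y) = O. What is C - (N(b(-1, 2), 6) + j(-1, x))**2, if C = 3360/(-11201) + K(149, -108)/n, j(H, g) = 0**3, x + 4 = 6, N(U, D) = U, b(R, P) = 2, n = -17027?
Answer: -821757377/190719427 ≈ -4.3087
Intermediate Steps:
x = 2 (x = -4 + 6 = 2)
j(H, g) = 0
C = -58879669/190719427 (C = 3360/(-11201) + 149/(-17027) = 3360*(-1/11201) + 149*(-1/17027) = -3360/11201 - 149/17027 = -58879669/190719427 ≈ -0.30872)
C - (N(b(-1, 2), 6) + j(-1, x))**2 = -58879669/190719427 - (2 + 0)**2 = -58879669/190719427 - 1*2**2 = -58879669/190719427 - 1*4 = -58879669/190719427 - 4 = -821757377/190719427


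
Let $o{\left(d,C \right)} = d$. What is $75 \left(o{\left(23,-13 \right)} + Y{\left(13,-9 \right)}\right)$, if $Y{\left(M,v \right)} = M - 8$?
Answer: $2100$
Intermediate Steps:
$Y{\left(M,v \right)} = -8 + M$
$75 \left(o{\left(23,-13 \right)} + Y{\left(13,-9 \right)}\right) = 75 \left(23 + \left(-8 + 13\right)\right) = 75 \left(23 + 5\right) = 75 \cdot 28 = 2100$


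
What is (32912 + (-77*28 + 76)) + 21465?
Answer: 52297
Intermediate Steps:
(32912 + (-77*28 + 76)) + 21465 = (32912 + (-2156 + 76)) + 21465 = (32912 - 2080) + 21465 = 30832 + 21465 = 52297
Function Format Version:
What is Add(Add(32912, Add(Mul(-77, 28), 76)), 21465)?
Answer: 52297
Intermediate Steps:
Add(Add(32912, Add(Mul(-77, 28), 76)), 21465) = Add(Add(32912, Add(-2156, 76)), 21465) = Add(Add(32912, -2080), 21465) = Add(30832, 21465) = 52297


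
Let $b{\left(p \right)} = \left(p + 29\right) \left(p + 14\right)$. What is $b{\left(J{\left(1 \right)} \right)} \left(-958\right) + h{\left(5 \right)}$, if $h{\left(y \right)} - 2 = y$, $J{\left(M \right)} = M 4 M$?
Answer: $-569045$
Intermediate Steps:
$J{\left(M \right)} = 4 M^{2}$ ($J{\left(M \right)} = 4 M M = 4 M^{2}$)
$b{\left(p \right)} = \left(14 + p\right) \left(29 + p\right)$ ($b{\left(p \right)} = \left(29 + p\right) \left(14 + p\right) = \left(14 + p\right) \left(29 + p\right)$)
$h{\left(y \right)} = 2 + y$
$b{\left(J{\left(1 \right)} \right)} \left(-958\right) + h{\left(5 \right)} = \left(406 + \left(4 \cdot 1^{2}\right)^{2} + 43 \cdot 4 \cdot 1^{2}\right) \left(-958\right) + \left(2 + 5\right) = \left(406 + \left(4 \cdot 1\right)^{2} + 43 \cdot 4 \cdot 1\right) \left(-958\right) + 7 = \left(406 + 4^{2} + 43 \cdot 4\right) \left(-958\right) + 7 = \left(406 + 16 + 172\right) \left(-958\right) + 7 = 594 \left(-958\right) + 7 = -569052 + 7 = -569045$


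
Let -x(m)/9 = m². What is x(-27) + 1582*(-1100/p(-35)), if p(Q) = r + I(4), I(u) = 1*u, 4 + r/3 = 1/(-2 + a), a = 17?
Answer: 8445121/39 ≈ 2.1654e+5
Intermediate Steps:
x(m) = -9*m²
r = -59/5 (r = -12 + 3/(-2 + 17) = -12 + 3/15 = -12 + 3*(1/15) = -12 + ⅕ = -59/5 ≈ -11.800)
I(u) = u
p(Q) = -39/5 (p(Q) = -59/5 + 4 = -39/5)
x(-27) + 1582*(-1100/p(-35)) = -9*(-27)² + 1582*(-1100/(-39/5)) = -9*729 + 1582*(-1100*(-5/39)) = -6561 + 1582*(5500/39) = -6561 + 8701000/39 = 8445121/39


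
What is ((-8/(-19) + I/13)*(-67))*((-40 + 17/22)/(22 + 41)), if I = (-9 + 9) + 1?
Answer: 2370661/114114 ≈ 20.775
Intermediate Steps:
I = 1 (I = 0 + 1 = 1)
((-8/(-19) + I/13)*(-67))*((-40 + 17/22)/(22 + 41)) = ((-8/(-19) + 1/13)*(-67))*((-40 + 17/22)/(22 + 41)) = ((-8*(-1/19) + 1*(1/13))*(-67))*((-40 + 17*(1/22))/63) = ((8/19 + 1/13)*(-67))*((-40 + 17/22)*(1/63)) = ((123/247)*(-67))*(-863/22*1/63) = -8241/247*(-863/1386) = 2370661/114114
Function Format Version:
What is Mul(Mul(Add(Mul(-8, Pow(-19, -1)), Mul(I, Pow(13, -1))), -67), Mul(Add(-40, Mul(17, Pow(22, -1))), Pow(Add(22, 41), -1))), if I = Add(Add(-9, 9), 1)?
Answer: Rational(2370661, 114114) ≈ 20.775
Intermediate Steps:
I = 1 (I = Add(0, 1) = 1)
Mul(Mul(Add(Mul(-8, Pow(-19, -1)), Mul(I, Pow(13, -1))), -67), Mul(Add(-40, Mul(17, Pow(22, -1))), Pow(Add(22, 41), -1))) = Mul(Mul(Add(Mul(-8, Pow(-19, -1)), Mul(1, Pow(13, -1))), -67), Mul(Add(-40, Mul(17, Pow(22, -1))), Pow(Add(22, 41), -1))) = Mul(Mul(Add(Mul(-8, Rational(-1, 19)), Mul(1, Rational(1, 13))), -67), Mul(Add(-40, Mul(17, Rational(1, 22))), Pow(63, -1))) = Mul(Mul(Add(Rational(8, 19), Rational(1, 13)), -67), Mul(Add(-40, Rational(17, 22)), Rational(1, 63))) = Mul(Mul(Rational(123, 247), -67), Mul(Rational(-863, 22), Rational(1, 63))) = Mul(Rational(-8241, 247), Rational(-863, 1386)) = Rational(2370661, 114114)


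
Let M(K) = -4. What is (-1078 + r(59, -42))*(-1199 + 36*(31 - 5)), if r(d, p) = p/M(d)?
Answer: 561505/2 ≈ 2.8075e+5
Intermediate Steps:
r(d, p) = -p/4 (r(d, p) = p/(-4) = p*(-1/4) = -p/4)
(-1078 + r(59, -42))*(-1199 + 36*(31 - 5)) = (-1078 - 1/4*(-42))*(-1199 + 36*(31 - 5)) = (-1078 + 21/2)*(-1199 + 36*26) = -2135*(-1199 + 936)/2 = -2135/2*(-263) = 561505/2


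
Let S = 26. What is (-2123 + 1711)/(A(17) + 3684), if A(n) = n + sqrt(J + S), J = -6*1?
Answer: -1524812/13697381 + 824*sqrt(5)/13697381 ≈ -0.11119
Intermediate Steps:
J = -6
A(n) = n + 2*sqrt(5) (A(n) = n + sqrt(-6 + 26) = n + sqrt(20) = n + 2*sqrt(5))
(-2123 + 1711)/(A(17) + 3684) = (-2123 + 1711)/((17 + 2*sqrt(5)) + 3684) = -412/(3701 + 2*sqrt(5))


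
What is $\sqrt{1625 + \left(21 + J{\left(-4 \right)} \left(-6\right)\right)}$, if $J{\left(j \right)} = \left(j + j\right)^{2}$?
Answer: $\sqrt{1262} \approx 35.525$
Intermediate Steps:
$J{\left(j \right)} = 4 j^{2}$ ($J{\left(j \right)} = \left(2 j\right)^{2} = 4 j^{2}$)
$\sqrt{1625 + \left(21 + J{\left(-4 \right)} \left(-6\right)\right)} = \sqrt{1625 + \left(21 + 4 \left(-4\right)^{2} \left(-6\right)\right)} = \sqrt{1625 + \left(21 + 4 \cdot 16 \left(-6\right)\right)} = \sqrt{1625 + \left(21 + 64 \left(-6\right)\right)} = \sqrt{1625 + \left(21 - 384\right)} = \sqrt{1625 - 363} = \sqrt{1262}$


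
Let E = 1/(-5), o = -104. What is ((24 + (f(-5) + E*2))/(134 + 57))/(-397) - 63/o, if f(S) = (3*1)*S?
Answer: 23881033/39430040 ≈ 0.60566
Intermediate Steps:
f(S) = 3*S
E = -⅕ ≈ -0.20000
((24 + (f(-5) + E*2))/(134 + 57))/(-397) - 63/o = ((24 + (3*(-5) - ⅕*2))/(134 + 57))/(-397) - 63/(-104) = ((24 + (-15 - ⅖))/191)*(-1/397) - 63*(-1/104) = ((24 - 77/5)*(1/191))*(-1/397) + 63/104 = ((43/5)*(1/191))*(-1/397) + 63/104 = (43/955)*(-1/397) + 63/104 = -43/379135 + 63/104 = 23881033/39430040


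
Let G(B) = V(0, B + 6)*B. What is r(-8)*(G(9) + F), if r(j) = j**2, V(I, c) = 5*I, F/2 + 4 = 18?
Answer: 1792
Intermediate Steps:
F = 28 (F = -8 + 2*18 = -8 + 36 = 28)
G(B) = 0 (G(B) = (5*0)*B = 0*B = 0)
r(-8)*(G(9) + F) = (-8)**2*(0 + 28) = 64*28 = 1792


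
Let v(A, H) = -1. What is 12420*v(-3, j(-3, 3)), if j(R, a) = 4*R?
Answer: -12420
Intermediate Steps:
12420*v(-3, j(-3, 3)) = 12420*(-1) = -12420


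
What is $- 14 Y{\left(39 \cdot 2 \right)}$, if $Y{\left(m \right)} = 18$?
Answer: $-252$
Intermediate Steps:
$- 14 Y{\left(39 \cdot 2 \right)} = \left(-14\right) 18 = -252$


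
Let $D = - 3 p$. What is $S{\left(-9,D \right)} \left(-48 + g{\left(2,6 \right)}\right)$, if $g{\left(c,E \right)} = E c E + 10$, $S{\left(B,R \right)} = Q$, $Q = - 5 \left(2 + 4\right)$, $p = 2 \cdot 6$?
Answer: $-1020$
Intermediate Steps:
$p = 12$
$D = -36$ ($D = \left(-3\right) 12 = -36$)
$Q = -30$ ($Q = \left(-5\right) 6 = -30$)
$S{\left(B,R \right)} = -30$
$g{\left(c,E \right)} = 10 + c E^{2}$ ($g{\left(c,E \right)} = c E^{2} + 10 = 10 + c E^{2}$)
$S{\left(-9,D \right)} \left(-48 + g{\left(2,6 \right)}\right) = - 30 \left(-48 + \left(10 + 2 \cdot 6^{2}\right)\right) = - 30 \left(-48 + \left(10 + 2 \cdot 36\right)\right) = - 30 \left(-48 + \left(10 + 72\right)\right) = - 30 \left(-48 + 82\right) = \left(-30\right) 34 = -1020$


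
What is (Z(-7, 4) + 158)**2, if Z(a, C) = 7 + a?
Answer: 24964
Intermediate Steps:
(Z(-7, 4) + 158)**2 = ((7 - 7) + 158)**2 = (0 + 158)**2 = 158**2 = 24964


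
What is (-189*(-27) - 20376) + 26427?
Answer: 11154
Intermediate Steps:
(-189*(-27) - 20376) + 26427 = (5103 - 20376) + 26427 = -15273 + 26427 = 11154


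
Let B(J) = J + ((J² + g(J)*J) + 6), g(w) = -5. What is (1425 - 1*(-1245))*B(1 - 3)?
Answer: 48060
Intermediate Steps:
B(J) = 6 + J² - 4*J (B(J) = J + ((J² - 5*J) + 6) = J + (6 + J² - 5*J) = 6 + J² - 4*J)
(1425 - 1*(-1245))*B(1 - 3) = (1425 - 1*(-1245))*(6 + (1 - 3)² - 4*(1 - 3)) = (1425 + 1245)*(6 + (-2)² - 4*(-2)) = 2670*(6 + 4 + 8) = 2670*18 = 48060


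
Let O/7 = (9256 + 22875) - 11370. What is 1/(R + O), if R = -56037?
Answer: 1/89290 ≈ 1.1199e-5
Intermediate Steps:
O = 145327 (O = 7*((9256 + 22875) - 11370) = 7*(32131 - 11370) = 7*20761 = 145327)
1/(R + O) = 1/(-56037 + 145327) = 1/89290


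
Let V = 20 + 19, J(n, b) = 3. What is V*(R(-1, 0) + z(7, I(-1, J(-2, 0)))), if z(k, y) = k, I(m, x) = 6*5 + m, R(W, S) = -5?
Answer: 78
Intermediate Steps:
I(m, x) = 30 + m
V = 39
V*(R(-1, 0) + z(7, I(-1, J(-2, 0)))) = 39*(-5 + 7) = 39*2 = 78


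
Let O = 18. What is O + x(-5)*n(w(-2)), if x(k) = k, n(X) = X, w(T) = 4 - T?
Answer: -12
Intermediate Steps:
O + x(-5)*n(w(-2)) = 18 - 5*(4 - 1*(-2)) = 18 - 5*(4 + 2) = 18 - 5*6 = 18 - 30 = -12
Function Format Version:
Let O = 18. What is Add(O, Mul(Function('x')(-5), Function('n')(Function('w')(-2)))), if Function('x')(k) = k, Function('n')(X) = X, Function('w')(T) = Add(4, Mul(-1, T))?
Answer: -12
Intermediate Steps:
Add(O, Mul(Function('x')(-5), Function('n')(Function('w')(-2)))) = Add(18, Mul(-5, Add(4, Mul(-1, -2)))) = Add(18, Mul(-5, Add(4, 2))) = Add(18, Mul(-5, 6)) = Add(18, -30) = -12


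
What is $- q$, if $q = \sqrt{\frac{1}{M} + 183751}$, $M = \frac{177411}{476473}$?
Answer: $- \frac{\sqrt{5783585317948074}}{177411} \approx -428.67$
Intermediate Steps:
$M = \frac{177411}{476473}$ ($M = 177411 \cdot \frac{1}{476473} = \frac{177411}{476473} \approx 0.37234$)
$q = \frac{\sqrt{5783585317948074}}{177411}$ ($q = \sqrt{\frac{1}{\frac{177411}{476473}} + 183751} = \sqrt{\frac{476473}{177411} + 183751} = \sqrt{\frac{32599925134}{177411}} = \frac{\sqrt{5783585317948074}}{177411} \approx 428.67$)
$- q = - \frac{\sqrt{5783585317948074}}{177411}$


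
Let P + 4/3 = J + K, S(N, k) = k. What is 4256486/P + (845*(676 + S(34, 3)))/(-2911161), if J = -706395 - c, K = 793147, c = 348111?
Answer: -37623818514893/2282586028041 ≈ -16.483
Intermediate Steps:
J = -1054506 (J = -706395 - 1*348111 = -706395 - 348111 = -1054506)
P = -784081/3 (P = -4/3 + (-1054506 + 793147) = -4/3 - 261359 = -784081/3 ≈ -2.6136e+5)
4256486/P + (845*(676 + S(34, 3)))/(-2911161) = 4256486/(-784081/3) + (845*(676 + 3))/(-2911161) = 4256486*(-3/784081) + (845*679)*(-1/2911161) = -12769458/784081 + 573755*(-1/2911161) = -12769458/784081 - 573755/2911161 = -37623818514893/2282586028041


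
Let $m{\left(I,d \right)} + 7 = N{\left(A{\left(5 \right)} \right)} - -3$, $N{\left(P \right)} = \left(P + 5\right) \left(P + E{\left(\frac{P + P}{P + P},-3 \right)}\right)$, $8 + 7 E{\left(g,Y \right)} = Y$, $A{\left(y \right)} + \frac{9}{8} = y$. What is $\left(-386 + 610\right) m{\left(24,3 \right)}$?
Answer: $\frac{7367}{2} \approx 3683.5$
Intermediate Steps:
$A{\left(y \right)} = - \frac{9}{8} + y$
$E{\left(g,Y \right)} = - \frac{8}{7} + \frac{Y}{7}$
$N{\left(P \right)} = \left(5 + P\right) \left(- \frac{11}{7} + P\right)$ ($N{\left(P \right)} = \left(P + 5\right) \left(P + \left(- \frac{8}{7} + \frac{1}{7} \left(-3\right)\right)\right) = \left(5 + P\right) \left(P - \frac{11}{7}\right) = \left(5 + P\right) \left(- \frac{11}{7} + P\right)$)
$m{\left(I,d \right)} = \frac{7367}{448}$ ($m{\left(I,d \right)} = -7 - \left(\frac{34}{7} - \left(- \frac{9}{8} + 5\right)^{2} - \frac{24 \left(- \frac{9}{8} + 5\right)}{7}\right) = -7 + \left(\left(- \frac{55}{7} + \left(\frac{31}{8}\right)^{2} + \frac{24}{7} \cdot \frac{31}{8}\right) + 3\right) = -7 + \left(\left(- \frac{55}{7} + \frac{961}{64} + \frac{93}{7}\right) + 3\right) = -7 + \left(\frac{9159}{448} + 3\right) = -7 + \frac{10503}{448} = \frac{7367}{448}$)
$\left(-386 + 610\right) m{\left(24,3 \right)} = \left(-386 + 610\right) \frac{7367}{448} = 224 \cdot \frac{7367}{448} = \frac{7367}{2}$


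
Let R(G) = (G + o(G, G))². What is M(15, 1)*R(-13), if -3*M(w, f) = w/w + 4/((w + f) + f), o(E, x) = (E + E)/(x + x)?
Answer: -1008/17 ≈ -59.294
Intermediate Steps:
o(E, x) = E/x (o(E, x) = (2*E)/((2*x)) = (2*E)*(1/(2*x)) = E/x)
M(w, f) = -⅓ - 4/(3*(w + 2*f)) (M(w, f) = -(w/w + 4/((w + f) + f))/3 = -(1 + 4/((f + w) + f))/3 = -(1 + 4/(w + 2*f))/3 = -⅓ - 4/(3*(w + 2*f)))
R(G) = (1 + G)² (R(G) = (G + G/G)² = (G + 1)² = (1 + G)²)
M(15, 1)*R(-13) = ((-4 - 1*15 - 2*1)/(3*(15 + 2*1)))*(1 - 13)² = ((-4 - 15 - 2)/(3*(15 + 2)))*(-12)² = ((⅓)*(-21)/17)*144 = ((⅓)*(1/17)*(-21))*144 = -7/17*144 = -1008/17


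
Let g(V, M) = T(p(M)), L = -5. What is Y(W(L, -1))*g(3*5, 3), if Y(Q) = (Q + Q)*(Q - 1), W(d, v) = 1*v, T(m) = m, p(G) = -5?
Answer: -20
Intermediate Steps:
g(V, M) = -5
W(d, v) = v
Y(Q) = 2*Q*(-1 + Q) (Y(Q) = (2*Q)*(-1 + Q) = 2*Q*(-1 + Q))
Y(W(L, -1))*g(3*5, 3) = (2*(-1)*(-1 - 1))*(-5) = (2*(-1)*(-2))*(-5) = 4*(-5) = -20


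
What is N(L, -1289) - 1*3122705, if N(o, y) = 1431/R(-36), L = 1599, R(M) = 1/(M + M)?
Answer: -3225737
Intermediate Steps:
R(M) = 1/(2*M)
N(o, y) = -103032 (N(o, y) = 1431/(((½)/(-36))) = 1431/(((½)*(-1/36))) = 1431/(-1/72) = 1431*(-72) = -103032)
N(L, -1289) - 1*3122705 = -103032 - 1*3122705 = -103032 - 3122705 = -3225737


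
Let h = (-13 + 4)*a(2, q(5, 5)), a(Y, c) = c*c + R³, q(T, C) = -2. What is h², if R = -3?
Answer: 42849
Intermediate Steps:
a(Y, c) = -27 + c² (a(Y, c) = c*c + (-3)³ = c² - 27 = -27 + c²)
h = 207 (h = (-13 + 4)*(-27 + (-2)²) = -9*(-27 + 4) = -9*(-23) = 207)
h² = 207² = 42849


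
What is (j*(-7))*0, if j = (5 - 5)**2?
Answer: 0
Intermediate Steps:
j = 0 (j = 0**2 = 0)
(j*(-7))*0 = (0*(-7))*0 = 0*0 = 0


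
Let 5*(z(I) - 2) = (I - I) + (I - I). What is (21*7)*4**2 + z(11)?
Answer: 2354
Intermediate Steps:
z(I) = 2 (z(I) = 2 + ((I - I) + (I - I))/5 = 2 + (0 + 0)/5 = 2 + (1/5)*0 = 2 + 0 = 2)
(21*7)*4**2 + z(11) = (21*7)*4**2 + 2 = 147*16 + 2 = 2352 + 2 = 2354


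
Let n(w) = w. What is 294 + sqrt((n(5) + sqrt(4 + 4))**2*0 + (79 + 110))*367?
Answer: 294 + 1101*sqrt(21) ≈ 5339.4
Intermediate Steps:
294 + sqrt((n(5) + sqrt(4 + 4))**2*0 + (79 + 110))*367 = 294 + sqrt((5 + sqrt(4 + 4))**2*0 + (79 + 110))*367 = 294 + sqrt((5 + sqrt(8))**2*0 + 189)*367 = 294 + sqrt((5 + 2*sqrt(2))**2*0 + 189)*367 = 294 + sqrt(0 + 189)*367 = 294 + sqrt(189)*367 = 294 + (3*sqrt(21))*367 = 294 + 1101*sqrt(21)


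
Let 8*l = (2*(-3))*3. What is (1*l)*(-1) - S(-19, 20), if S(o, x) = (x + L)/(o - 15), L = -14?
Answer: 165/68 ≈ 2.4265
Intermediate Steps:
S(o, x) = (-14 + x)/(-15 + o) (S(o, x) = (x - 14)/(o - 15) = (-14 + x)/(-15 + o))
l = -9/4 (l = ((2*(-3))*3)/8 = (-6*3)/8 = (⅛)*(-18) = -9/4 ≈ -2.2500)
(1*l)*(-1) - S(-19, 20) = (1*(-9/4))*(-1) - (-14 + 20)/(-15 - 19) = -9/4*(-1) - 6/(-34) = 9/4 - (-1)*6/34 = 9/4 - 1*(-3/17) = 9/4 + 3/17 = 165/68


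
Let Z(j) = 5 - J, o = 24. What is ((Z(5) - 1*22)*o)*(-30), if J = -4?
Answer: 9360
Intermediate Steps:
Z(j) = 9 (Z(j) = 5 - 1*(-4) = 5 + 4 = 9)
((Z(5) - 1*22)*o)*(-30) = ((9 - 1*22)*24)*(-30) = ((9 - 22)*24)*(-30) = -13*24*(-30) = -312*(-30) = 9360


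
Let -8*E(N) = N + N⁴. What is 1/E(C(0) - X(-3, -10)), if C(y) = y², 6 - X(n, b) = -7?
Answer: -2/7137 ≈ -0.00028023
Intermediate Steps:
X(n, b) = 13 (X(n, b) = 6 - 1*(-7) = 6 + 7 = 13)
E(N) = -N/8 - N⁴/8 (E(N) = -(N + N⁴)/8 = -N/8 - N⁴/8)
1/E(C(0) - X(-3, -10)) = 1/(-(0² - 1*13)*(1 + (0² - 1*13)³)/8) = 1/(-(0 - 13)*(1 + (0 - 13)³)/8) = 1/(-⅛*(-13)*(1 + (-13)³)) = 1/(-⅛*(-13)*(1 - 2197)) = 1/(-⅛*(-13)*(-2196)) = 1/(-7137/2) = -2/7137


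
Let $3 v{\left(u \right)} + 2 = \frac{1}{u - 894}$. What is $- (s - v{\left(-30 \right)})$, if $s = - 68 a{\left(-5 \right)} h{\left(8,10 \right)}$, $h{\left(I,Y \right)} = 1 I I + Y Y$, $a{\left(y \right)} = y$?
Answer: $- \frac{154568569}{2772} \approx -55761.0$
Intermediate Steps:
$h{\left(I,Y \right)} = I^{2} + Y^{2}$ ($h{\left(I,Y \right)} = I I + Y^{2} = I^{2} + Y^{2}$)
$v{\left(u \right)} = - \frac{2}{3} + \frac{1}{3 \left(-894 + u\right)}$ ($v{\left(u \right)} = - \frac{2}{3} + \frac{1}{3 \left(u - 894\right)} = - \frac{2}{3} + \frac{1}{3 \left(-894 + u\right)}$)
$s = 55760$ ($s = \left(-68\right) \left(-5\right) \left(8^{2} + 10^{2}\right) = 340 \left(64 + 100\right) = 340 \cdot 164 = 55760$)
$- (s - v{\left(-30 \right)}) = - (55760 - \frac{1789 - -60}{3 \left(-894 - 30\right)}) = - (55760 - \frac{1789 + 60}{3 \left(-924\right)}) = - (55760 - \frac{1}{3} \left(- \frac{1}{924}\right) 1849) = - (55760 - - \frac{1849}{2772}) = - (55760 + \frac{1849}{2772}) = \left(-1\right) \frac{154568569}{2772} = - \frac{154568569}{2772}$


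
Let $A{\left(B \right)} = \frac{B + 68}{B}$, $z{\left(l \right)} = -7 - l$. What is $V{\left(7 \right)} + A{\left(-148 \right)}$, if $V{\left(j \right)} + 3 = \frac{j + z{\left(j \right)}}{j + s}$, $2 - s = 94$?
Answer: $- \frac{7476}{3145} \approx -2.3771$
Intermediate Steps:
$s = -92$ ($s = 2 - 94 = -92$)
$A{\left(B \right)} = \frac{68 + B}{B}$
$V{\left(j \right)} = -3 - \frac{7}{-92 + j}$ ($V{\left(j \right)} = -3 + \frac{j - \left(7 + j\right)}{j - 92} = -3 - \frac{7}{-92 + j}$)
$V{\left(7 \right)} + A{\left(-148 \right)} = \frac{269 - 21}{-92 + 7} + \frac{68 - 148}{-148} = \frac{269 - 21}{-85} - - \frac{20}{37} = \left(- \frac{1}{85}\right) 248 + \frac{20}{37} = - \frac{248}{85} + \frac{20}{37} = - \frac{7476}{3145}$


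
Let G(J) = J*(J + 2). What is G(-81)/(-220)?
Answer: -6399/220 ≈ -29.086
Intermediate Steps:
G(J) = J*(2 + J)
G(-81)/(-220) = -81*(2 - 81)/(-220) = -81*(-79)*(-1/220) = 6399*(-1/220) = -6399/220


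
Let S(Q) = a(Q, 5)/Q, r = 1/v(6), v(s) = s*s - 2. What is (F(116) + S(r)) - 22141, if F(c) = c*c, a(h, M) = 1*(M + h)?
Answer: -8514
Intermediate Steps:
a(h, M) = M + h
v(s) = -2 + s² (v(s) = s² - 2 = -2 + s²)
F(c) = c²
r = 1/34 (r = 1/(-2 + 6²) = 1/(-2 + 36) = 1/34 ≈ 0.029412)
S(Q) = (5 + Q)/Q
(F(116) + S(r)) - 22141 = (116² + (5 + 1/34)/(1/34)) - 22141 = (13456 + 34*(171/34)) - 22141 = (13456 + 171) - 22141 = 13627 - 22141 = -8514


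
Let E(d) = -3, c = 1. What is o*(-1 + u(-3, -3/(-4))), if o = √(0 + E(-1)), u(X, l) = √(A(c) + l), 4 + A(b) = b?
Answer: I*√3*(-2 + 3*I)/2 ≈ -2.5981 - 1.732*I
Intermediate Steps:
A(b) = -4 + b
u(X, l) = √(-3 + l) (u(X, l) = √((-4 + 1) + l) = √(-3 + l))
o = I*√3 (o = √(0 - 3) = √(-3) = I*√3 ≈ 1.732*I)
o*(-1 + u(-3, -3/(-4))) = (I*√3)*(-1 + √(-3 - 3/(-4))) = (I*√3)*(-1 + √(-3 - 3*(-¼))) = (I*√3)*(-1 + √(-3 + ¾)) = (I*√3)*(-1 + √(-9/4)) = (I*√3)*(-1 + 3*I/2) = I*√3*(-1 + 3*I/2)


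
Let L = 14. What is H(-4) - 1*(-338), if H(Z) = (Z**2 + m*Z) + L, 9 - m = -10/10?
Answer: 328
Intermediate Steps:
m = 10 (m = 9 - (-10)/10 = 9 - 1*(-1) = 9 + 1 = 10)
H(Z) = 14 + Z**2 + 10*Z (H(Z) = (Z**2 + 10*Z) + 14 = 14 + Z**2 + 10*Z)
H(-4) - 1*(-338) = (14 + (-4)**2 + 10*(-4)) - 1*(-338) = (14 + 16 - 40) + 338 = -10 + 338 = 328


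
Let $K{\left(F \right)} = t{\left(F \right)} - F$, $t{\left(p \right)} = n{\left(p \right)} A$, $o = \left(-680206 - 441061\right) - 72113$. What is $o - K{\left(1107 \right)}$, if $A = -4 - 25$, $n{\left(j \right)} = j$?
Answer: $-1160170$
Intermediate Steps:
$A = -29$ ($A = -4 - 25 = -29$)
$o = -1193380$ ($o = -1121267 - 72113 = -1193380$)
$t{\left(p \right)} = - 29 p$ ($t{\left(p \right)} = p \left(-29\right) = - 29 p$)
$K{\left(F \right)} = - 30 F$ ($K{\left(F \right)} = - 29 F - F = - 30 F$)
$o - K{\left(1107 \right)} = -1193380 - \left(-30\right) 1107 = -1193380 - -33210 = -1193380 + 33210 = -1160170$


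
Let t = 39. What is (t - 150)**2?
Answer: 12321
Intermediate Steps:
(t - 150)**2 = (39 - 150)**2 = (-111)**2 = 12321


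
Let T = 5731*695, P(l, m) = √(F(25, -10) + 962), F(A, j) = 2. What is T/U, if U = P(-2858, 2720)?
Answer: 3983045*√241/482 ≈ 1.2829e+5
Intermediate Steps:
P(l, m) = 2*√241 (P(l, m) = √(2 + 962) = √964 = 2*√241)
T = 3983045
U = 2*√241 ≈ 31.048
T/U = 3983045/((2*√241)) = 3983045*(√241/482) = 3983045*√241/482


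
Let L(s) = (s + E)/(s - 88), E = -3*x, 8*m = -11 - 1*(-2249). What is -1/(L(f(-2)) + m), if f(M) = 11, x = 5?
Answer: -308/86179 ≈ -0.0035740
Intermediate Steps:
m = 1119/4 (m = (-11 - 1*(-2249))/8 = (-11 + 2249)/8 = (1/8)*2238 = 1119/4 ≈ 279.75)
E = -15 (E = -3*5 = -15)
L(s) = (-15 + s)/(-88 + s) (L(s) = (s - 15)/(s - 88) = (-15 + s)/(-88 + s))
-1/(L(f(-2)) + m) = -1/((-15 + 11)/(-88 + 11) + 1119/4) = -1/(-4/(-77) + 1119/4) = -1/(-1/77*(-4) + 1119/4) = -1/(4/77 + 1119/4) = -1/86179/308 = -1*308/86179 = -308/86179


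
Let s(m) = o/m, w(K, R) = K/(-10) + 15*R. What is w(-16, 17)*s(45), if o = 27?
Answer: 3849/25 ≈ 153.96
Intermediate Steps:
w(K, R) = 15*R - K/10 (w(K, R) = -K/10 + 15*R = 15*R - K/10)
s(m) = 27/m
w(-16, 17)*s(45) = (15*17 - ⅒*(-16))*(27/45) = (255 + 8/5)*(27*(1/45)) = (1283/5)*(⅗) = 3849/25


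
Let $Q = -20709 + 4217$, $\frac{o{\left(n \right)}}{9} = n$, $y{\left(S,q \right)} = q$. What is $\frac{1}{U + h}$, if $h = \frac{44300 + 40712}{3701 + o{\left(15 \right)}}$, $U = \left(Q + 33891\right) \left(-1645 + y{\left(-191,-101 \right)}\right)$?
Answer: $- \frac{959}{29133107933} \approx -3.2918 \cdot 10^{-8}$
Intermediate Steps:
$o{\left(n \right)} = 9 n$
$Q = -16492$
$U = -30378654$ ($U = \left(-16492 + 33891\right) \left(-1645 - 101\right) = 17399 \left(-1746\right) = -30378654$)
$h = \frac{21253}{959}$ ($h = \frac{44300 + 40712}{3701 + 9 \cdot 15} = \frac{85012}{3701 + 135} = \frac{85012}{3836} = 85012 \cdot \frac{1}{3836} = \frac{21253}{959} \approx 22.162$)
$\frac{1}{U + h} = \frac{1}{-30378654 + \frac{21253}{959}} = \frac{1}{- \frac{29133107933}{959}} = - \frac{959}{29133107933}$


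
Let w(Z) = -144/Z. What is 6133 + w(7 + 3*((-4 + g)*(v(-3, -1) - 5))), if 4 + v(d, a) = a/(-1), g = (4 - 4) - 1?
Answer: 778747/127 ≈ 6131.9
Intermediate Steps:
g = -1 (g = 0 - 1 = -1)
v(d, a) = -4 - a (v(d, a) = -4 + a/(-1) = -4 + a*(-1) = -4 - a)
6133 + w(7 + 3*((-4 + g)*(v(-3, -1) - 5))) = 6133 - 144/(7 + 3*((-4 - 1)*((-4 - 1*(-1)) - 5))) = 6133 - 144/(7 + 3*(-5*((-4 + 1) - 5))) = 6133 - 144/(7 + 3*(-5*(-3 - 5))) = 6133 - 144/(7 + 3*(-5*(-8))) = 6133 - 144/(7 + 3*40) = 6133 - 144/(7 + 120) = 6133 - 144/127 = 778747/127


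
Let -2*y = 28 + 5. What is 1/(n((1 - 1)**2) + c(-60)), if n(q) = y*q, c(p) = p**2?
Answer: 1/3600 ≈ 0.00027778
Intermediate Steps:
y = -33/2 (y = -(28 + 5)/2 = -1/2*33 = -33/2 ≈ -16.500)
n(q) = -33*q/2
1/(n((1 - 1)**2) + c(-60)) = 1/(-33*(1 - 1)**2/2 + (-60)**2) = 1/(-33/2*0**2 + 3600) = 1/(-33/2*0 + 3600) = 1/(0 + 3600) = 1/3600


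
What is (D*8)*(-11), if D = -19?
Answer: 1672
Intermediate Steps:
(D*8)*(-11) = -19*8*(-11) = -152*(-11) = 1672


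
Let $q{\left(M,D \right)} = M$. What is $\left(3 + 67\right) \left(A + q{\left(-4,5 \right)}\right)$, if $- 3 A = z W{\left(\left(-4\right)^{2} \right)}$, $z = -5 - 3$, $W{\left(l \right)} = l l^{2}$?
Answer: $\frac{2292920}{3} \approx 7.6431 \cdot 10^{5}$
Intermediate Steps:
$W{\left(l \right)} = l^{3}$
$z = -8$ ($z = -5 - 3 = -8$)
$A = \frac{32768}{3}$ ($A = - \frac{\left(-8\right) \left(\left(-4\right)^{2}\right)^{3}}{3} = - \frac{\left(-8\right) 16^{3}}{3} = - \frac{\left(-8\right) 4096}{3} = \left(- \frac{1}{3}\right) \left(-32768\right) = \frac{32768}{3} \approx 10923.0$)
$\left(3 + 67\right) \left(A + q{\left(-4,5 \right)}\right) = \left(3 + 67\right) \left(\frac{32768}{3} - 4\right) = 70 \cdot \frac{32756}{3} = \frac{2292920}{3}$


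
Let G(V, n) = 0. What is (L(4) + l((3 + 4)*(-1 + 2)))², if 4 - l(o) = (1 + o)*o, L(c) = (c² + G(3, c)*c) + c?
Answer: 1024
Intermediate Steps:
L(c) = c + c² (L(c) = (c² + 0*c) + c = (c² + 0) + c = c² + c = c + c²)
l(o) = 4 - o*(1 + o) (l(o) = 4 - (1 + o)*o = 4 - o*(1 + o))
(L(4) + l((3 + 4)*(-1 + 2)))² = (4*(1 + 4) + (4 - (3 + 4)*(-1 + 2) - ((3 + 4)*(-1 + 2))²))² = (4*5 + (4 - 7 - (7*1)²))² = (20 + (4 - 1*7 - 1*7²))² = (20 + (4 - 7 - 1*49))² = (20 + (4 - 7 - 49))² = (20 - 52)² = (-32)² = 1024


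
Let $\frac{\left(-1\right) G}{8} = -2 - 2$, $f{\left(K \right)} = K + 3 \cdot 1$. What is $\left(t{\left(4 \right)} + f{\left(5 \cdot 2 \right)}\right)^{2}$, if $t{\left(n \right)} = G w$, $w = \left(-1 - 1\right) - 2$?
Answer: $13225$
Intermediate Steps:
$f{\left(K \right)} = 3 + K$ ($f{\left(K \right)} = K + 3 = 3 + K$)
$w = -4$ ($w = -2 - 2 = -4$)
$G = 32$ ($G = - 8 \left(-2 - 2\right) = \left(-8\right) \left(-4\right) = 32$)
$t{\left(n \right)} = -128$ ($t{\left(n \right)} = 32 \left(-4\right) = -128$)
$\left(t{\left(4 \right)} + f{\left(5 \cdot 2 \right)}\right)^{2} = \left(-128 + \left(3 + 5 \cdot 2\right)\right)^{2} = \left(-128 + \left(3 + 10\right)\right)^{2} = \left(-128 + 13\right)^{2} = \left(-115\right)^{2} = 13225$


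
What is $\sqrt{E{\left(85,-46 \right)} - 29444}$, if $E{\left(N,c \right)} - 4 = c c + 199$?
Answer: $5 i \sqrt{1085} \approx 164.7 i$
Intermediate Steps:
$E{\left(N,c \right)} = 203 + c^{2}$ ($E{\left(N,c \right)} = 4 + \left(c c + 199\right) = 4 + \left(c^{2} + 199\right) = 4 + \left(199 + c^{2}\right) = 203 + c^{2}$)
$\sqrt{E{\left(85,-46 \right)} - 29444} = \sqrt{\left(203 + \left(-46\right)^{2}\right) - 29444} = \sqrt{\left(203 + 2116\right) - 29444} = \sqrt{2319 - 29444} = \sqrt{-27125} = 5 i \sqrt{1085}$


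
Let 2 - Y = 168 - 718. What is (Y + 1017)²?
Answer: 2461761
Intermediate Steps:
Y = 552 (Y = 2 - (168 - 718) = 2 - 1*(-550) = 2 + 550 = 552)
(Y + 1017)² = (552 + 1017)² = 1569² = 2461761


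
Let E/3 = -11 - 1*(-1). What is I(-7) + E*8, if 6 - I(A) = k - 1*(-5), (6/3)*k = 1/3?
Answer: -1435/6 ≈ -239.17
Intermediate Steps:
k = ⅙ (k = (½)/3 = (½)*(⅓) = ⅙ ≈ 0.16667)
E = -30 (E = 3*(-11 - 1*(-1)) = 3*(-11 + 1) = 3*(-10) = -30)
I(A) = ⅚ (I(A) = 6 - (⅙ - 1*(-5)) = 6 - (⅙ + 5) = 6 - 1*31/6 = 6 - 31/6 = ⅚)
I(-7) + E*8 = ⅚ - 30*8 = ⅚ - 240 = -1435/6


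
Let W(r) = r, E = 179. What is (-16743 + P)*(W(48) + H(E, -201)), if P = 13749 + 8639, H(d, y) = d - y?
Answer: 2416060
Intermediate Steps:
P = 22388
(-16743 + P)*(W(48) + H(E, -201)) = (-16743 + 22388)*(48 + (179 - 1*(-201))) = 5645*(48 + (179 + 201)) = 5645*(48 + 380) = 5645*428 = 2416060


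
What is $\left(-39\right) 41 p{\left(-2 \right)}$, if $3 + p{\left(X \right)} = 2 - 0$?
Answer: $1599$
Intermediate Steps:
$p{\left(X \right)} = -1$ ($p{\left(X \right)} = -3 + \left(2 - 0\right) = -3 + \left(2 + 0\right) = -3 + 2 = -1$)
$\left(-39\right) 41 p{\left(-2 \right)} = \left(-39\right) 41 \left(-1\right) = \left(-1599\right) \left(-1\right) = 1599$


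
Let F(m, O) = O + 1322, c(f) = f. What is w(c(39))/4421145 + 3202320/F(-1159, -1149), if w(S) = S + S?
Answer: 4719307023298/254952695 ≈ 18511.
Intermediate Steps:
w(S) = 2*S
F(m, O) = 1322 + O
w(c(39))/4421145 + 3202320/F(-1159, -1149) = (2*39)/4421145 + 3202320/(1322 - 1149) = 78*(1/4421145) + 3202320/173 = 26/1473715 + 3202320*(1/173) = 26/1473715 + 3202320/173 = 4719307023298/254952695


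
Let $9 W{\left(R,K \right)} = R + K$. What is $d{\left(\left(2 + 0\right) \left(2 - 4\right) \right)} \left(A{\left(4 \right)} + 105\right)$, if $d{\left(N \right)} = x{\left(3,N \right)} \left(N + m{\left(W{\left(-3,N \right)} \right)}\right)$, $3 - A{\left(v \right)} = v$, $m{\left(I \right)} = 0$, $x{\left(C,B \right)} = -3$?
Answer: $1248$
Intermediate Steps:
$W{\left(R,K \right)} = \frac{K}{9} + \frac{R}{9}$ ($W{\left(R,K \right)} = \frac{R + K}{9} = \frac{K + R}{9} = \frac{K}{9} + \frac{R}{9}$)
$A{\left(v \right)} = 3 - v$
$d{\left(N \right)} = - 3 N$ ($d{\left(N \right)} = - 3 \left(N + 0\right) = - 3 N$)
$d{\left(\left(2 + 0\right) \left(2 - 4\right) \right)} \left(A{\left(4 \right)} + 105\right) = - 3 \left(2 + 0\right) \left(2 - 4\right) \left(\left(3 - 4\right) + 105\right) = - 3 \cdot 2 \left(-2\right) \left(\left(3 - 4\right) + 105\right) = \left(-3\right) \left(-4\right) \left(-1 + 105\right) = 12 \cdot 104 = 1248$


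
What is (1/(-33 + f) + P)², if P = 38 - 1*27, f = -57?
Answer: 978121/8100 ≈ 120.76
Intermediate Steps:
P = 11 (P = 38 - 27 = 11)
(1/(-33 + f) + P)² = (1/(-33 - 57) + 11)² = (1/(-90) + 11)² = (-1/90 + 11)² = (989/90)² = 978121/8100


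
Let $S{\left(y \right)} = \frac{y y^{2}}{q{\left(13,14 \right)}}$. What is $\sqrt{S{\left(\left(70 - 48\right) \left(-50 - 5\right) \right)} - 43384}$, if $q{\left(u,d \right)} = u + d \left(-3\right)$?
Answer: $\frac{4 \sqrt{3208673941}}{29} \approx 7813.1$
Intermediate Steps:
$q{\left(u,d \right)} = u - 3 d$
$S{\left(y \right)} = - \frac{y^{3}}{29}$ ($S{\left(y \right)} = \frac{y y^{2}}{13 - 42} = \frac{y^{3}}{13 - 42} = \frac{y^{3}}{-29} = y^{3} \left(- \frac{1}{29}\right) = - \frac{y^{3}}{29}$)
$\sqrt{S{\left(\left(70 - 48\right) \left(-50 - 5\right) \right)} - 43384} = \sqrt{- \frac{\left(\left(70 - 48\right) \left(-50 - 5\right)\right)^{3}}{29} - 43384} = \sqrt{- \frac{\left(22 \left(-55\right)\right)^{3}}{29} - 43384} = \sqrt{- \frac{\left(-1210\right)^{3}}{29} - 43384} = \sqrt{\left(- \frac{1}{29}\right) \left(-1771561000\right) - 43384} = \sqrt{\frac{1771561000}{29} - 43384} = \sqrt{\frac{1770302864}{29}} = \frac{4 \sqrt{3208673941}}{29}$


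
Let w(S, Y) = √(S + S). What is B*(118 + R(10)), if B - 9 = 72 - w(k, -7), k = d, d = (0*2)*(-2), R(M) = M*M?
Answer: 17658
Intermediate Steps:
R(M) = M²
d = 0 (d = 0*(-2) = 0)
k = 0
w(S, Y) = √2*√S (w(S, Y) = √(2*S) = √2*√S)
B = 81 (B = 9 + (72 - √2*√0) = 9 + (72 - √2*0) = 9 + (72 - 1*0) = 9 + (72 + 0) = 9 + 72 = 81)
B*(118 + R(10)) = 81*(118 + 10²) = 81*(118 + 100) = 81*218 = 17658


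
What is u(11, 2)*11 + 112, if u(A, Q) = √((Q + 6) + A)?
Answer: 112 + 11*√19 ≈ 159.95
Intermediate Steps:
u(A, Q) = √(6 + A + Q) (u(A, Q) = √((6 + Q) + A) = √(6 + A + Q))
u(11, 2)*11 + 112 = √(6 + 11 + 2)*11 + 112 = √19*11 + 112 = 11*√19 + 112 = 112 + 11*√19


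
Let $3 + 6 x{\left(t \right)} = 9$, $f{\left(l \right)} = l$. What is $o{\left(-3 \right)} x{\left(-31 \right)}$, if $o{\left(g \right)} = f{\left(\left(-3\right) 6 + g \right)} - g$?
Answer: $-18$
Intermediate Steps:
$x{\left(t \right)} = 1$ ($x{\left(t \right)} = - \frac{1}{2} + \frac{1}{6} \cdot 9 = - \frac{1}{2} + \frac{3}{2} = 1$)
$o{\left(g \right)} = -18$ ($o{\left(g \right)} = \left(\left(-3\right) 6 + g\right) - g = \left(-18 + g\right) - g = -18$)
$o{\left(-3 \right)} x{\left(-31 \right)} = \left(-18\right) 1 = -18$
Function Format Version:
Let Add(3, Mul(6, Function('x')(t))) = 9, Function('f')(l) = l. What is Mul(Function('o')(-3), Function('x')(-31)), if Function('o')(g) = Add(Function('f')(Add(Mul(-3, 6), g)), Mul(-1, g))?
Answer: -18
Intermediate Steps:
Function('x')(t) = 1 (Function('x')(t) = Add(Rational(-1, 2), Mul(Rational(1, 6), 9)) = Add(Rational(-1, 2), Rational(3, 2)) = 1)
Function('o')(g) = -18 (Function('o')(g) = Add(Add(Mul(-3, 6), g), Mul(-1, g)) = Add(Add(-18, g), Mul(-1, g)) = -18)
Mul(Function('o')(-3), Function('x')(-31)) = Mul(-18, 1) = -18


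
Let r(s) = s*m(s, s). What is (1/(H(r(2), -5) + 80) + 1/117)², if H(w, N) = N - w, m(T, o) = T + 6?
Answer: 30976/47651409 ≈ 0.00065005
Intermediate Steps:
m(T, o) = 6 + T
r(s) = s*(6 + s)
(1/(H(r(2), -5) + 80) + 1/117)² = (1/((-5 - 2*(6 + 2)) + 80) + 1/117)² = (1/((-5 - 2*8) + 80) + 1/117)² = (1/((-5 - 1*16) + 80) + 1/117)² = (1/((-5 - 16) + 80) + 1/117)² = (1/(-21 + 80) + 1/117)² = (1/59 + 1/117)² = (176/6903)² = 30976/47651409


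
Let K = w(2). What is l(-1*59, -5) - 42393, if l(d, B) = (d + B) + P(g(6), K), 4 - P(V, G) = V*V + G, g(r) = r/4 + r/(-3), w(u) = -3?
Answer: -169801/4 ≈ -42450.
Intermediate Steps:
K = -3
g(r) = -r/12 (g(r) = r*(¼) + r*(-⅓) = r/4 - r/3 = -r/12)
P(V, G) = 4 - G - V² (P(V, G) = 4 - (V*V + G) = 4 - (V² + G) = 4 - (G + V²) = 4 + (-G - V²) = 4 - G - V²)
l(d, B) = 27/4 + B + d (l(d, B) = (d + B) + (4 - 1*(-3) - (-1/12*6)²) = (B + d) + (4 + 3 - (-½)²) = (B + d) + (4 + 3 - 1*¼) = (B + d) + (4 + 3 - ¼) = (B + d) + 27/4 = 27/4 + B + d)
l(-1*59, -5) - 42393 = (27/4 - 5 - 1*59) - 42393 = (27/4 - 5 - 59) - 42393 = -229/4 - 42393 = -169801/4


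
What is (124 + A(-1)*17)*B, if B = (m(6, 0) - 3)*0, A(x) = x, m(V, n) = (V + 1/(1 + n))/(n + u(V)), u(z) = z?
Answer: 0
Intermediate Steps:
m(V, n) = (V + 1/(1 + n))/(V + n) (m(V, n) = (V + 1/(1 + n))/(n + V) = (V + 1/(1 + n))/(V + n))
B = 0 (B = ((1 + 6 + 6*0)/(6 + 0 + 0**2 + 6*0) - 3)*0 = ((1 + 6 + 0)/(6 + 0 + 0 + 0) - 3)*0 = (7/6 - 3)*0 = -11/6*0 = 0)
(124 + A(-1)*17)*B = (124 - 1*17)*0 = (124 - 17)*0 = 107*0 = 0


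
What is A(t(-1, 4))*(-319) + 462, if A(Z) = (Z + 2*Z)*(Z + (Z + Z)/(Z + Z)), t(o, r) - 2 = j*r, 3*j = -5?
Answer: -47740/3 ≈ -15913.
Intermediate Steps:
j = -5/3 (j = (1/3)*(-5) = -5/3 ≈ -1.6667)
t(o, r) = 2 - 5*r/3
A(Z) = 3*Z*(1 + Z) (A(Z) = (3*Z)*(Z + (2*Z)/((2*Z))) = (3*Z)*(Z + (2*Z)*(1/(2*Z))) = (3*Z)*(Z + 1) = (3*Z)*(1 + Z) = 3*Z*(1 + Z))
A(t(-1, 4))*(-319) + 462 = (3*(2 - 5/3*4)*(1 + (2 - 5/3*4)))*(-319) + 462 = (3*(2 - 20/3)*(1 + (2 - 20/3)))*(-319) + 462 = (3*(-14/3)*(1 - 14/3))*(-319) + 462 = (3*(-14/3)*(-11/3))*(-319) + 462 = (154/3)*(-319) + 462 = -49126/3 + 462 = -47740/3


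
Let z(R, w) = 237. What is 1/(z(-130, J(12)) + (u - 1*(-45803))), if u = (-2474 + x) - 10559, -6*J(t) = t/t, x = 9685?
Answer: 1/42692 ≈ 2.3424e-5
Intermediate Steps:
J(t) = -⅙ (J(t) = -t/(6*t) = -⅙*1 = -⅙)
u = -3348 (u = (-2474 + 9685) - 10559 = 7211 - 10559 = -3348)
1/(z(-130, J(12)) + (u - 1*(-45803))) = 1/(237 + (-3348 - 1*(-45803))) = 1/(237 + (-3348 + 45803)) = 1/(237 + 42455) = 1/42692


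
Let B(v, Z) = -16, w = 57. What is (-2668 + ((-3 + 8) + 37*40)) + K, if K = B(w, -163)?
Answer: -1199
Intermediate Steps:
K = -16
(-2668 + ((-3 + 8) + 37*40)) + K = (-2668 + ((-3 + 8) + 37*40)) - 16 = (-2668 + (5 + 1480)) - 16 = (-2668 + 1485) - 16 = -1183 - 16 = -1199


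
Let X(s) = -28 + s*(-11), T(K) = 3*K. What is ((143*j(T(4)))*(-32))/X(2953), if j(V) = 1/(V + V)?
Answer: 572/97533 ≈ 0.0058647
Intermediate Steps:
j(V) = 1/(2*V)
X(s) = -28 - 11*s
((143*j(T(4)))*(-32))/X(2953) = ((143*(1/(2*((3*4)))))*(-32))/(-28 - 11*2953) = ((143*((1/2)/12))*(-32))/(-28 - 32483) = ((143*((1/2)*(1/12)))*(-32))/(-32511) = ((143*(1/24))*(-32))*(-1/32511) = ((143/24)*(-32))*(-1/32511) = -572/3*(-1/32511) = 572/97533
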